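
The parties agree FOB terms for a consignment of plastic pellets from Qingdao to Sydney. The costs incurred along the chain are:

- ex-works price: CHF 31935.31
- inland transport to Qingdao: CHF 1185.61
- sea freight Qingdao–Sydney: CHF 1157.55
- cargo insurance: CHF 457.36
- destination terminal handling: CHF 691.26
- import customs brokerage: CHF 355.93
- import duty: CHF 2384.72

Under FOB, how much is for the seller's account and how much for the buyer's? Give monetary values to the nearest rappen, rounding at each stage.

Seller: CHF 33120.92; buyer: CHF 5046.82

FOB: the seller bears costs until goods are on board at the origin port; the buyer bears freight, insurance and all costs thereafter.
Seller's account: goods 31935.31 + inland to port 1185.61 = 33120.92
Buyer's account: freight 1157.55 + insurance 457.36 + destination terminal 691.26 + brokerage 355.93 + duty 2384.72 = 5046.82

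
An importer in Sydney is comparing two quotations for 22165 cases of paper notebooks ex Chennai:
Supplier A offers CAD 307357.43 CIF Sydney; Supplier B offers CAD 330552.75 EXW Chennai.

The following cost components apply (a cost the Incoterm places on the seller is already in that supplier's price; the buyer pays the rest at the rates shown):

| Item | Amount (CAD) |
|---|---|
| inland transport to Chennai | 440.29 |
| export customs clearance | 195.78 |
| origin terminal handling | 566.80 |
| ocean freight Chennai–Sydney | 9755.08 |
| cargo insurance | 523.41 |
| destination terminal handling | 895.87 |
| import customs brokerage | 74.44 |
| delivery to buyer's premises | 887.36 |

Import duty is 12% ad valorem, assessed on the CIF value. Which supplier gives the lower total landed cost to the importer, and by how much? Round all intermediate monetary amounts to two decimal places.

Supplier A is cheaper by CAD 38837.88

Supplier A (CIF):
The CIF price already equals the CIF value: 307357.43
Import duty = 307357.43 × 12% = 36882.89
Buyer bears (A): 895.87 + 74.44 + 887.36 = 1857.67
Landed cost (A) = invoice 307357.43 + 1857.67 + duty 36882.89 = 346097.99
Supplier B (EXW):
CIF value = EXW price + inland to port + export clearance + origin terminal + freight + insurance = 330552.75 + 440.29 + 195.78 + 566.80 + 9755.08 + 523.41 = 342034.11
Import duty = 342034.11 × 12% = 41044.09
Buyer bears (B): 440.29 + 195.78 + 566.80 + 9755.08 + 523.41 + 895.87 + 74.44 + 887.36 = 13339.03
Landed cost (B) = invoice 330552.75 + 13339.03 + duty 41044.09 = 384935.87
Difference = |346097.99 − 384935.87| = 38837.88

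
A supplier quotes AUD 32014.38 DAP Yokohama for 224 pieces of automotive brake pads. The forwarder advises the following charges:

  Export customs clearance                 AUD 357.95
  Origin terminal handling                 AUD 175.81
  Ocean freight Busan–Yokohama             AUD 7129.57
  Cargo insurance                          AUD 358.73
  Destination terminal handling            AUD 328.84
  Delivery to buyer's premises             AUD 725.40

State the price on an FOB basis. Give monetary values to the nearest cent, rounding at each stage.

Not relevant to the conversion: origin terminal, export clearance — on the seller under both DAP and FOB; already in the DAP price and stays in the FOB price.
From DAP to FOB, the seller no longer bears: freight, insurance, destination terminal, delivery.
FOB price = 32014.38 − 7129.57 − 358.73 − 328.84 − 725.40 = 23471.84

FOB price: AUD 23471.84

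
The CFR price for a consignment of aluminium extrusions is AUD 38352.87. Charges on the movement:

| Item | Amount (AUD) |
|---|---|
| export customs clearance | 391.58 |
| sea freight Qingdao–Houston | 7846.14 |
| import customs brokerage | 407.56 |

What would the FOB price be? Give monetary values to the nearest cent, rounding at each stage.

FOB price: AUD 30506.73

Not relevant to the conversion: export clearance — on the seller under both CFR and FOB; already in the CFR price and stays in the FOB price. brokerage — on the buyer under both terms; not part of either seller's price.
From CFR to FOB, the seller no longer bears: freight.
FOB price = 38352.87 − 7846.14 = 30506.73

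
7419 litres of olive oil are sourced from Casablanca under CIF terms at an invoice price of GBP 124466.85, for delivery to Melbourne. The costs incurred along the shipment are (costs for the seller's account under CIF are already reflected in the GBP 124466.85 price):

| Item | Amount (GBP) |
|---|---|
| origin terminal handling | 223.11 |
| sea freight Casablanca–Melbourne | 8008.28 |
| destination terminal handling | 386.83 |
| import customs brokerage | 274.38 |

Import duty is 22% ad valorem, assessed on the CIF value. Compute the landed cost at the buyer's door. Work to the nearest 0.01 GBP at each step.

Total landed cost: GBP 152510.77

CIF: the seller pays costs through ocean freight and marine insurance to the destination port.
Already in the invoice (seller's account under CIF): origin terminal, freight — exclude.
The CIF price already equals the CIF value: 124466.85
Import duty = 124466.85 × 22% = 27382.71
Buyer bears: destination terminal 386.83 + brokerage 274.38 + duty 27382.71 = 28043.92
Landed cost = invoice 124466.85 + 28043.92 = 152510.77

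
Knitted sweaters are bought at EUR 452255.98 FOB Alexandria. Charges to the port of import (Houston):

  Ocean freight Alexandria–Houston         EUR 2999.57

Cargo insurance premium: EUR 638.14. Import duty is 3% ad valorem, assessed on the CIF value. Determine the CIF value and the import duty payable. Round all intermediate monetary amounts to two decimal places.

CIF value: EUR 455893.69; import duty: EUR 13676.81

CIF = FOB price + freight + insurance
CIF = 452255.98 + 2999.57 + 638.14 = 455893.69
Import duty = 455893.69 × 3% = 13676.81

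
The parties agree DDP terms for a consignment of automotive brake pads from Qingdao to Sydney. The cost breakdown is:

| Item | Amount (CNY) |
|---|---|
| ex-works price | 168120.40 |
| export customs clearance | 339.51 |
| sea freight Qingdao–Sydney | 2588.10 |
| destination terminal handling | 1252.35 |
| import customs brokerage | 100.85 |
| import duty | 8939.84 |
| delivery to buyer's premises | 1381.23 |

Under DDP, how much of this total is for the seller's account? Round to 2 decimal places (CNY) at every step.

Seller's account: CNY 182722.28

DDP: the seller bears all costs including import duty.
Seller's account: goods 168120.40 + export clearance 339.51 + freight 2588.10 + destination terminal 1252.35 + brokerage 100.85 + duty 8939.84 + delivery 1381.23 = 182722.28
Buyer's account: 0.00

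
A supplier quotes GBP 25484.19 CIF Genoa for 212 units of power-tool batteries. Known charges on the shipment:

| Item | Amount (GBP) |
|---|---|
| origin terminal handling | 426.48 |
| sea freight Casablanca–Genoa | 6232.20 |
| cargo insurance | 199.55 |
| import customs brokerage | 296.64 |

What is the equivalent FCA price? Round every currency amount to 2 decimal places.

Not relevant to the conversion: brokerage — on the buyer under both terms; not part of either seller's price.
From CIF to FCA, the seller no longer bears: origin terminal, freight, insurance.
FCA price = 25484.19 − 426.48 − 6232.20 − 199.55 = 18625.96

FCA price: GBP 18625.96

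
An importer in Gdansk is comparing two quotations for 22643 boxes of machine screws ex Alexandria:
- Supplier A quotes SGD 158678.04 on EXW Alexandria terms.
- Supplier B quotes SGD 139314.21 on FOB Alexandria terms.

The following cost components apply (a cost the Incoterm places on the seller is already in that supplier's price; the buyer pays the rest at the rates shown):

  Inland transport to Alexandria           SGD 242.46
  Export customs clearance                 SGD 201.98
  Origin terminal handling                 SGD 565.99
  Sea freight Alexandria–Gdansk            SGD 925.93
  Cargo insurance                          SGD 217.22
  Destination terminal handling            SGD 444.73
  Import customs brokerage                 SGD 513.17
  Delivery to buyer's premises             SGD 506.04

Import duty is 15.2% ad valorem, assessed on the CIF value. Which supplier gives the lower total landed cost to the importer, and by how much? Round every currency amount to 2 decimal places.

Supplier A (EXW):
CIF value = EXW price + inland to port + export clearance + origin terminal + freight + insurance = 158678.04 + 242.46 + 201.98 + 565.99 + 925.93 + 217.22 = 160831.62
Import duty = 160831.62 × 15.2% = 24446.41
Buyer bears (A): 242.46 + 201.98 + 565.99 + 925.93 + 217.22 + 444.73 + 513.17 + 506.04 = 3617.52
Landed cost (A) = invoice 158678.04 + 3617.52 + duty 24446.41 = 186741.97
Supplier B (FOB):
CIF value = FOB price + freight + insurance = 139314.21 + 925.93 + 217.22 = 140457.36
Import duty = 140457.36 × 15.2% = 21349.52
Buyer bears (B): 925.93 + 217.22 + 444.73 + 513.17 + 506.04 = 2607.09
Landed cost (B) = invoice 139314.21 + 2607.09 + duty 21349.52 = 163270.82
Difference = |186741.97 − 163270.82| = 23471.15

Supplier B is cheaper by SGD 23471.15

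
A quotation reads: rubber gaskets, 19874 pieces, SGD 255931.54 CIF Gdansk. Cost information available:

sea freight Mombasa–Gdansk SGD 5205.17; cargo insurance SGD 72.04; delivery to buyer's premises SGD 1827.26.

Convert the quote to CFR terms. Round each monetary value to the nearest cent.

Not relevant to the conversion: freight — on the seller under both CIF and CFR; already in the CIF price and stays in the CFR price. delivery — on the buyer under both terms; not part of either seller's price.
From CIF to CFR, the seller no longer bears: insurance.
CFR price = 255931.54 − 72.04 = 255859.50

CFR price: SGD 255859.50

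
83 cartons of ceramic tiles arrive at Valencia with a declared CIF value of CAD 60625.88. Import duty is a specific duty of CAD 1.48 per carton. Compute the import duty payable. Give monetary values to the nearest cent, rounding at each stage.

Import duty = 83 × 1.48 = 122.84

Import duty: CAD 122.84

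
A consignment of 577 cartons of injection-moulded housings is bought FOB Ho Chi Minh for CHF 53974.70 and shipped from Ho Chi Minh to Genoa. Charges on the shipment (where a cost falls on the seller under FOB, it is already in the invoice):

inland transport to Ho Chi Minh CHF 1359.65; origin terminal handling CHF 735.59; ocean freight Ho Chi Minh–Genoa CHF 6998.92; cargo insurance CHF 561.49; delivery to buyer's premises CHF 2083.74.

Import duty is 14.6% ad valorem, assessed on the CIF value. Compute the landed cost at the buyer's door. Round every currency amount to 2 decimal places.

FOB: the seller bears costs until goods are on board at the origin port; the buyer bears freight, insurance and all costs thereafter.
Already in the invoice (seller's account under FOB): inland to port, origin terminal — exclude.
CIF value = FOB price + freight + insurance = 53974.70 + 6998.92 + 561.49 = 61535.11
Import duty = 61535.11 × 14.6% = 8984.13
Buyer bears: freight 6998.92 + insurance 561.49 + delivery 2083.74 + duty 8984.13 = 18628.28
Landed cost = invoice 53974.70 + 18628.28 = 72602.98

Total landed cost: CHF 72602.98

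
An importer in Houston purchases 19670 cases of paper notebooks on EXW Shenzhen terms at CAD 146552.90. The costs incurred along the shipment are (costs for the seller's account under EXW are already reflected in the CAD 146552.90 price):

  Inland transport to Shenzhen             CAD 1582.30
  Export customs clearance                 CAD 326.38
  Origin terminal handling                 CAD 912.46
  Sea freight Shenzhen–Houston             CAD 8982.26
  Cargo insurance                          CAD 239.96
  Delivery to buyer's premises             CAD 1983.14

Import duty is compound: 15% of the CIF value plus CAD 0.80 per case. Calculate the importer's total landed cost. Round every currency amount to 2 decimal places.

Total landed cost: CAD 200104.84

EXW: the seller makes goods available at their premises; the buyer bears all onward costs.
CIF value = EXW price + inland to port + export clearance + origin terminal + freight + insurance = 146552.90 + 1582.30 + 326.38 + 912.46 + 8982.26 + 239.96 = 158596.26
Ad valorem component: 158596.26 × 15% = 23789.44
Specific component: 19670 × 0.80 = 15736.00
Import duty = 23789.44 + 15736.00 = 39525.44
Buyer bears: inland to port 1582.30 + export clearance 326.38 + origin terminal 912.46 + freight 8982.26 + insurance 239.96 + delivery 1983.14 + duty 39525.44 = 53551.94
Landed cost = invoice 146552.90 + 53551.94 = 200104.84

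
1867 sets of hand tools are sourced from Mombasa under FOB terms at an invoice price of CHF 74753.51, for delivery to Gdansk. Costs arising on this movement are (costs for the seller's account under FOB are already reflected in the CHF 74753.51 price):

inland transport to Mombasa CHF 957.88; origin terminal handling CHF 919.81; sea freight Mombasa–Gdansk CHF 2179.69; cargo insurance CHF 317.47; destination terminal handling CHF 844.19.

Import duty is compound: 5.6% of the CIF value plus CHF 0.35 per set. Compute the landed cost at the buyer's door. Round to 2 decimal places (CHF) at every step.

FOB: the seller bears costs until goods are on board at the origin port; the buyer bears freight, insurance and all costs thereafter.
Already in the invoice (seller's account under FOB): inland to port, origin terminal — exclude.
CIF value = FOB price + freight + insurance = 74753.51 + 2179.69 + 317.47 = 77250.67
Ad valorem component: 77250.67 × 5.6% = 4326.04
Specific component: 1867 × 0.35 = 653.45
Import duty = 4326.04 + 653.45 = 4979.49
Buyer bears: freight 2179.69 + insurance 317.47 + destination terminal 844.19 + duty 4979.49 = 8320.84
Landed cost = invoice 74753.51 + 8320.84 = 83074.35

Total landed cost: CHF 83074.35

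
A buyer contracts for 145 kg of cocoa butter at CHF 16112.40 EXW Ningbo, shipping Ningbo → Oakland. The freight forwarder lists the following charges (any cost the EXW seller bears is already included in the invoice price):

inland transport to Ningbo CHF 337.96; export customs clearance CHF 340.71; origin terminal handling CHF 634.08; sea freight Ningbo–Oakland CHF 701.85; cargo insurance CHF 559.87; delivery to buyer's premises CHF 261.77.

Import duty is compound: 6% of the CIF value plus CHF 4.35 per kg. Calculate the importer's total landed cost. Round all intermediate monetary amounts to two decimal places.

EXW: the seller makes goods available at their premises; the buyer bears all onward costs.
CIF value = EXW price + inland to port + export clearance + origin terminal + freight + insurance = 16112.40 + 337.96 + 340.71 + 634.08 + 701.85 + 559.87 = 18686.87
Ad valorem component: 18686.87 × 6% = 1121.21
Specific component: 145 × 4.35 = 630.75
Import duty = 1121.21 + 630.75 = 1751.96
Buyer bears: inland to port 337.96 + export clearance 340.71 + origin terminal 634.08 + freight 701.85 + insurance 559.87 + delivery 261.77 + duty 1751.96 = 4588.20
Landed cost = invoice 16112.40 + 4588.20 = 20700.60

Total landed cost: CHF 20700.60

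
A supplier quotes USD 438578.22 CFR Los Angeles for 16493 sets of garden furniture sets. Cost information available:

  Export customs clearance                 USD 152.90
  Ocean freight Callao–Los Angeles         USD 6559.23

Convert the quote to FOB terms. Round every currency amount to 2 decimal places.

Not relevant to the conversion: export clearance — on the seller under both CFR and FOB; already in the CFR price and stays in the FOB price.
From CFR to FOB, the seller no longer bears: freight.
FOB price = 438578.22 − 6559.23 = 432018.99

FOB price: USD 432018.99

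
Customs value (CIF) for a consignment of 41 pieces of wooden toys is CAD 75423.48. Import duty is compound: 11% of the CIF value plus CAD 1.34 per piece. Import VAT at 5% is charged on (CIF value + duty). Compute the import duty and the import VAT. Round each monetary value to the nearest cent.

Import duty: CAD 8351.52; import VAT: CAD 4188.75

Ad valorem component: 75423.48 × 11% = 8296.58
Specific component: 41 × 1.34 = 54.94
Import duty = 8296.58 + 54.94 = 8351.52
VAT base = CIF + duty = 75423.48 + 8351.52 = 83775.00
Import VAT = 83775.00 × 5% = 4188.75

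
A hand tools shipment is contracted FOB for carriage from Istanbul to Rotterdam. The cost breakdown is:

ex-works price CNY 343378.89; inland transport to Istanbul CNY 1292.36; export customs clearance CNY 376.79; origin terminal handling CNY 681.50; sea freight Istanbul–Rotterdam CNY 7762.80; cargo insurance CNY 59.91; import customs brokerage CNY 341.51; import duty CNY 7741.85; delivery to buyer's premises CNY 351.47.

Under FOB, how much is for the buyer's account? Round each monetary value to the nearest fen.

Buyer's account: CNY 16257.54

FOB: the seller bears costs until goods are on board at the origin port; the buyer bears freight, insurance and all costs thereafter.
Seller's account: goods 343378.89 + inland to port 1292.36 + export clearance 376.79 + origin terminal 681.50 = 345729.54
Buyer's account: freight 7762.80 + insurance 59.91 + brokerage 341.51 + duty 7741.85 + delivery 351.47 = 16257.54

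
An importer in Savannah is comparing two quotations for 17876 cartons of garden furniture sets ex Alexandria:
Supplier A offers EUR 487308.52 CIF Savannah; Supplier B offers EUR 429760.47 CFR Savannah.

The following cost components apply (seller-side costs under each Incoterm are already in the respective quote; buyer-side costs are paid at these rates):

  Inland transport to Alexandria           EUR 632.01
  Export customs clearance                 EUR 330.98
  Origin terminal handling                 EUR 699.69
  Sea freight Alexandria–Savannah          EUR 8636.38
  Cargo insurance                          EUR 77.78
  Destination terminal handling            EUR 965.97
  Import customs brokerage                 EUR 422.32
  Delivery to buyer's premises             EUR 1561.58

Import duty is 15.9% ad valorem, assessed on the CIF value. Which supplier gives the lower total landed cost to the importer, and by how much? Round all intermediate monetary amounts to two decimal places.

Supplier B is cheaper by EUR 66608.04

Supplier A (CIF):
The CIF price already equals the CIF value: 487308.52
Import duty = 487308.52 × 15.9% = 77482.05
Buyer bears (A): 965.97 + 422.32 + 1561.58 = 2949.87
Landed cost (A) = invoice 487308.52 + 2949.87 + duty 77482.05 = 567740.44
Supplier B (CFR):
CIF value = CFR price + insurance = 429760.47 + 77.78 = 429838.25
Import duty = 429838.25 × 15.9% = 68344.28
Buyer bears (B): 77.78 + 965.97 + 422.32 + 1561.58 = 3027.65
Landed cost (B) = invoice 429760.47 + 3027.65 + duty 68344.28 = 501132.40
Difference = |567740.44 − 501132.40| = 66608.04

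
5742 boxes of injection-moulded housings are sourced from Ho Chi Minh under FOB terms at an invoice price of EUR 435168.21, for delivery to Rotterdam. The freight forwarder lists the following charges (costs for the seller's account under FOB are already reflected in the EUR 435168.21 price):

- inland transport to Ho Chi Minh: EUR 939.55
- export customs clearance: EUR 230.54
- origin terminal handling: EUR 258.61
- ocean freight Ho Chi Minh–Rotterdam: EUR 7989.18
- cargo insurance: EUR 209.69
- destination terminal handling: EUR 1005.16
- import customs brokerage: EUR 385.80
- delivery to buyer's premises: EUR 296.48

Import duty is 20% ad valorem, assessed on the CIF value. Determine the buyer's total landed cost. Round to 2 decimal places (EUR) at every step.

FOB: the seller bears costs until goods are on board at the origin port; the buyer bears freight, insurance and all costs thereafter.
Already in the invoice (seller's account under FOB): inland to port, export clearance, origin terminal — exclude.
CIF value = FOB price + freight + insurance = 435168.21 + 7989.18 + 209.69 = 443367.08
Import duty = 443367.08 × 20% = 88673.42
Buyer bears: freight 7989.18 + insurance 209.69 + destination terminal 1005.16 + brokerage 385.80 + delivery 296.48 + duty 88673.42 = 98559.73
Landed cost = invoice 435168.21 + 98559.73 = 533727.94

Total landed cost: EUR 533727.94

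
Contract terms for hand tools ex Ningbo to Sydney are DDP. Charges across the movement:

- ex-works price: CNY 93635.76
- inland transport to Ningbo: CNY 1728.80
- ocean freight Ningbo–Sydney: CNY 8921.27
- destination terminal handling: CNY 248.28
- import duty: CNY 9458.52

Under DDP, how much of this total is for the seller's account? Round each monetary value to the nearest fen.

DDP: the seller bears all costs including import duty.
Seller's account: goods 93635.76 + inland to port 1728.80 + freight 8921.27 + destination terminal 248.28 + duty 9458.52 = 113992.63
Buyer's account: 0.00

Seller's account: CNY 113992.63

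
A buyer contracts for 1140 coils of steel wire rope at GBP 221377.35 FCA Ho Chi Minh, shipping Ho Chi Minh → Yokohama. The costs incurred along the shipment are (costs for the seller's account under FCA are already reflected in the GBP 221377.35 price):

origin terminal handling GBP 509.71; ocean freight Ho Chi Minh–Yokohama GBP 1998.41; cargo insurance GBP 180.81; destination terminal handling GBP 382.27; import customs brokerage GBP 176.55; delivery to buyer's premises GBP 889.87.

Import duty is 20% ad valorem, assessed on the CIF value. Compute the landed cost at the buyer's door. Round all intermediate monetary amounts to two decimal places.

FCA: the seller delivers export-cleared goods to the carrier; the buyer bears costs from that point.
CIF value = FCA price + origin terminal + freight + insurance = 221377.35 + 509.71 + 1998.41 + 180.81 = 224066.28
Import duty = 224066.28 × 20% = 44813.26
Buyer bears: origin terminal 509.71 + freight 1998.41 + insurance 180.81 + destination terminal 382.27 + brokerage 176.55 + delivery 889.87 + duty 44813.26 = 48950.88
Landed cost = invoice 221377.35 + 48950.88 = 270328.23

Total landed cost: GBP 270328.23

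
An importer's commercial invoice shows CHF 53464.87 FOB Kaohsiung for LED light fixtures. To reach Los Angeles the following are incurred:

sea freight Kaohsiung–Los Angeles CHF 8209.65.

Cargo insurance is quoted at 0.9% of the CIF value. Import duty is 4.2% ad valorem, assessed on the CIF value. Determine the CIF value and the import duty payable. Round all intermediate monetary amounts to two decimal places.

CIF value: CHF 62234.63; import duty: CHF 2613.85

Let C be the CIF value. C = FOB price + freight + 0.9% × C
C − 0.9% × C = 53464.87 + 8209.65
0.991 × C = 61674.52
C = 61674.52 / 0.991 = 62234.63
Insurance premium = 0.9% × 62234.63 = 560.11
Import duty = 62234.63 × 4.2% = 2613.85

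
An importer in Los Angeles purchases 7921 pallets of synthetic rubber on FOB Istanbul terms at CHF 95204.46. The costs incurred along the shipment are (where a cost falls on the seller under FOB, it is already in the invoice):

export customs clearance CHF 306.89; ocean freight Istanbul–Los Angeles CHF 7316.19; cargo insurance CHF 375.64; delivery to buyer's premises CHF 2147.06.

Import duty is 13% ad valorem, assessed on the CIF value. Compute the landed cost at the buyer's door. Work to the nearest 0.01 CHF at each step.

Total landed cost: CHF 118419.87

FOB: the seller bears costs until goods are on board at the origin port; the buyer bears freight, insurance and all costs thereafter.
Already in the invoice (seller's account under FOB): export clearance — exclude.
CIF value = FOB price + freight + insurance = 95204.46 + 7316.19 + 375.64 = 102896.29
Import duty = 102896.29 × 13% = 13376.52
Buyer bears: freight 7316.19 + insurance 375.64 + delivery 2147.06 + duty 13376.52 = 23215.41
Landed cost = invoice 95204.46 + 23215.41 = 118419.87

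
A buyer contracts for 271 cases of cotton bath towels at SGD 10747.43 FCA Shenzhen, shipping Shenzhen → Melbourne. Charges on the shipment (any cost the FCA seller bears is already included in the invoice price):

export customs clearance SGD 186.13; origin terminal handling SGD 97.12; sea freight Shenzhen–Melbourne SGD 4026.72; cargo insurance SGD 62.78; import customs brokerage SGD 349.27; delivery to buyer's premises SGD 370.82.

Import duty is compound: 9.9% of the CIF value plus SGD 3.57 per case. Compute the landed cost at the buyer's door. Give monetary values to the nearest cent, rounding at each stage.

FCA: the seller delivers export-cleared goods to the carrier; the buyer bears costs from that point.
Already in the invoice (seller's account under FCA): export clearance — exclude.
CIF value = FCA price + origin terminal + freight + insurance = 10747.43 + 97.12 + 4026.72 + 62.78 = 14934.05
Ad valorem component: 14934.05 × 9.9% = 1478.47
Specific component: 271 × 3.57 = 967.47
Import duty = 1478.47 + 967.47 = 2445.94
Buyer bears: origin terminal 97.12 + freight 4026.72 + insurance 62.78 + brokerage 349.27 + delivery 370.82 + duty 2445.94 = 7352.65
Landed cost = invoice 10747.43 + 7352.65 = 18100.08

Total landed cost: SGD 18100.08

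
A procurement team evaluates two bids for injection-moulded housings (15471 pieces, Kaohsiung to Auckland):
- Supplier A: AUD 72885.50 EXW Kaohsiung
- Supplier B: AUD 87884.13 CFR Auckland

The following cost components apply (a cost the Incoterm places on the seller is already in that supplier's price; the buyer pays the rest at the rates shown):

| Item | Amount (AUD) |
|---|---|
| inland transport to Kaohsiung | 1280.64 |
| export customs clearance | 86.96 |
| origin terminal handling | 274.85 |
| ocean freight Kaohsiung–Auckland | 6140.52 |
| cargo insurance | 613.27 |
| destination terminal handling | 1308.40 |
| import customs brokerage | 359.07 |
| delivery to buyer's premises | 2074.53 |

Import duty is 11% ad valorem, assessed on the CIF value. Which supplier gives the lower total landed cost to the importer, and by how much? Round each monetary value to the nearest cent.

Supplier A is cheaper by AUD 8009.38

Supplier A (EXW):
CIF value = EXW price + inland to port + export clearance + origin terminal + freight + insurance = 72885.50 + 1280.64 + 86.96 + 274.85 + 6140.52 + 613.27 = 81281.74
Import duty = 81281.74 × 11% = 8940.99
Buyer bears (A): 1280.64 + 86.96 + 274.85 + 6140.52 + 613.27 + 1308.40 + 359.07 + 2074.53 = 12138.24
Landed cost (A) = invoice 72885.50 + 12138.24 + duty 8940.99 = 93964.73
Supplier B (CFR):
CIF value = CFR price + insurance = 87884.13 + 613.27 = 88497.40
Import duty = 88497.40 × 11% = 9734.71
Buyer bears (B): 613.27 + 1308.40 + 359.07 + 2074.53 = 4355.27
Landed cost (B) = invoice 87884.13 + 4355.27 + duty 9734.71 = 101974.11
Difference = |93964.73 − 101974.11| = 8009.38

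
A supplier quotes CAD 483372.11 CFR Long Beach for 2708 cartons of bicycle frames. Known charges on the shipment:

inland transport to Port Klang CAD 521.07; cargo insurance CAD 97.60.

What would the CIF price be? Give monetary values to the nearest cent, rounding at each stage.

CIF price: CAD 483469.71

Not relevant to the conversion: inland to port — on the seller under both CFR and CIF; already in the CFR price and stays in the CIF price.
From CFR to CIF, the seller additionally bears: insurance.
CIF price = 483372.11 + 97.60 = 483469.71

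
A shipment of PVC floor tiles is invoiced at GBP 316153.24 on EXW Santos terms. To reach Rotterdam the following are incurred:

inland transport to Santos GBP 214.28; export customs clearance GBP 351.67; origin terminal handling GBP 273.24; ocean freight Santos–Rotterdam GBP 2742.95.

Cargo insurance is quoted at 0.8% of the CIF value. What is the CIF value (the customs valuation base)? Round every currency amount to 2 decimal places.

Let C be the CIF value. C = EXW price + pre-shipment costs + freight + 0.8% × C
C − 0.8% × C = 316153.24 + 214.28 + 351.67 + 273.24 + 2742.95
0.992 × C = 319735.38
C = 319735.38 / 0.992 = 322313.89
Insurance premium = 0.8% × 322313.89 = 2578.51

CIF value: GBP 322313.89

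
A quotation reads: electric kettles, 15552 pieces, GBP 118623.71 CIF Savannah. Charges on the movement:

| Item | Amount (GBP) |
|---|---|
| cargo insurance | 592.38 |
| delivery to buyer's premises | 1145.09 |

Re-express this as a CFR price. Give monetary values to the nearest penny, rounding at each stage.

CFR price: GBP 118031.33

Not relevant to the conversion: delivery — on the buyer under both terms; not part of either seller's price.
From CIF to CFR, the seller no longer bears: insurance.
CFR price = 118623.71 − 592.38 = 118031.33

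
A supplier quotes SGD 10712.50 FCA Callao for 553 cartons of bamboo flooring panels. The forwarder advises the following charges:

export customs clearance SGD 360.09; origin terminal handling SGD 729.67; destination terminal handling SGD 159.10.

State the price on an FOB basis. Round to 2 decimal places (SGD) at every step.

Not relevant to the conversion: export clearance — on the seller under both FCA and FOB; already in the FCA price and stays in the FOB price. destination terminal — on the buyer under both terms; not part of either seller's price.
From FCA to FOB, the seller additionally bears: origin terminal.
FOB price = 10712.50 + 729.67 = 11442.17

FOB price: SGD 11442.17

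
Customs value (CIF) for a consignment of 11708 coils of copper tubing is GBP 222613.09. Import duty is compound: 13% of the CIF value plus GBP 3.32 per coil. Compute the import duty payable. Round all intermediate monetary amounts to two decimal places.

Ad valorem component: 222613.09 × 13% = 28939.70
Specific component: 11708 × 3.32 = 38870.56
Import duty = 28939.70 + 38870.56 = 67810.26

Import duty: GBP 67810.26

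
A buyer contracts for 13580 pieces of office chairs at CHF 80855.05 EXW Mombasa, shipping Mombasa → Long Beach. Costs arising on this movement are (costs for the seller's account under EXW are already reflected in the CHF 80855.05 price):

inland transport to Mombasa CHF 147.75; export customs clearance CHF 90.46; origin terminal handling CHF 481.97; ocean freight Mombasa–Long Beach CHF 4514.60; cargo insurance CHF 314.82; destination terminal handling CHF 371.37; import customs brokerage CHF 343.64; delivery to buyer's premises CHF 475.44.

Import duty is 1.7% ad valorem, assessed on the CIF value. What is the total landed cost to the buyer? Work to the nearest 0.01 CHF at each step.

EXW: the seller makes goods available at their premises; the buyer bears all onward costs.
CIF value = EXW price + inland to port + export clearance + origin terminal + freight + insurance = 80855.05 + 147.75 + 90.46 + 481.97 + 4514.60 + 314.82 = 86404.65
Import duty = 86404.65 × 1.7% = 1468.88
Buyer bears: inland to port 147.75 + export clearance 90.46 + origin terminal 481.97 + freight 4514.60 + insurance 314.82 + destination terminal 371.37 + brokerage 343.64 + delivery 475.44 + duty 1468.88 = 8208.93
Landed cost = invoice 80855.05 + 8208.93 = 89063.98

Total landed cost: CHF 89063.98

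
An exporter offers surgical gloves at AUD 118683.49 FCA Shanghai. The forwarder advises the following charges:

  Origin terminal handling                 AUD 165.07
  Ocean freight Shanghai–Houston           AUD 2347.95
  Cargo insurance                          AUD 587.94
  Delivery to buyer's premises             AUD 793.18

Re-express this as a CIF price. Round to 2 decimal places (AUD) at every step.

Not relevant to the conversion: delivery — on the buyer under both terms; not part of either seller's price.
From FCA to CIF, the seller additionally bears: origin terminal, freight, insurance.
CIF price = 118683.49 + 165.07 + 2347.95 + 587.94 = 121784.45

CIF price: AUD 121784.45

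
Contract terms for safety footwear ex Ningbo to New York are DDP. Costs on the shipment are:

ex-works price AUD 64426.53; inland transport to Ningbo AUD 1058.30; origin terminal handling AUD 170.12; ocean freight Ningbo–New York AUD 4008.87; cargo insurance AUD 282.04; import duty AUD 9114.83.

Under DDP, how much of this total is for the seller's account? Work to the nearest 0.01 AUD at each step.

DDP: the seller bears all costs including import duty.
Seller's account: goods 64426.53 + inland to port 1058.30 + origin terminal 170.12 + freight 4008.87 + insurance 282.04 + duty 9114.83 = 79060.69
Buyer's account: 0.00

Seller's account: AUD 79060.69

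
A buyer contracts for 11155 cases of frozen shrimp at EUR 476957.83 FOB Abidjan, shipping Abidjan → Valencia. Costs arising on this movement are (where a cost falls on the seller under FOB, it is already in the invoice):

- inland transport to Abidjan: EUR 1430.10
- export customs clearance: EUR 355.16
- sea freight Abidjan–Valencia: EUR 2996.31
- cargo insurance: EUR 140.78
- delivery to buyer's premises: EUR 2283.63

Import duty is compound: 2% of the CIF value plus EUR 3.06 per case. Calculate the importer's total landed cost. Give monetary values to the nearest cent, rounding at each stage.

FOB: the seller bears costs until goods are on board at the origin port; the buyer bears freight, insurance and all costs thereafter.
Already in the invoice (seller's account under FOB): inland to port, export clearance — exclude.
CIF value = FOB price + freight + insurance = 476957.83 + 2996.31 + 140.78 = 480094.92
Ad valorem component: 480094.92 × 2% = 9601.90
Specific component: 11155 × 3.06 = 34134.30
Import duty = 9601.90 + 34134.30 = 43736.20
Buyer bears: freight 2996.31 + insurance 140.78 + delivery 2283.63 + duty 43736.20 = 49156.92
Landed cost = invoice 476957.83 + 49156.92 = 526114.75

Total landed cost: EUR 526114.75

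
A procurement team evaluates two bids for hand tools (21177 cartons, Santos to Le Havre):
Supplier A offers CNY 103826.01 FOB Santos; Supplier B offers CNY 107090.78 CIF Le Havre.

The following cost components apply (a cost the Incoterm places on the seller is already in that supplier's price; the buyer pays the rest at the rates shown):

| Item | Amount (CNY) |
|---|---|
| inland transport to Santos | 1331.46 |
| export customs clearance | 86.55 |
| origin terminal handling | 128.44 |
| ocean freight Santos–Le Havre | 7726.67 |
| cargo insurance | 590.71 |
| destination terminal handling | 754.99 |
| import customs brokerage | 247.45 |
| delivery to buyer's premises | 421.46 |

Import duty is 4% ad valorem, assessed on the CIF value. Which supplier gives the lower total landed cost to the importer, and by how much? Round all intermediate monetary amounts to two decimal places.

Supplier B is cheaper by CNY 5254.72

Supplier A (FOB):
CIF value = FOB price + freight + insurance = 103826.01 + 7726.67 + 590.71 = 112143.39
Import duty = 112143.39 × 4% = 4485.74
Buyer bears (A): 7726.67 + 590.71 + 754.99 + 247.45 + 421.46 = 9741.28
Landed cost (A) = invoice 103826.01 + 9741.28 + duty 4485.74 = 118053.03
Supplier B (CIF):
The CIF price already equals the CIF value: 107090.78
Import duty = 107090.78 × 4% = 4283.63
Buyer bears (B): 754.99 + 247.45 + 421.46 = 1423.90
Landed cost (B) = invoice 107090.78 + 1423.90 + duty 4283.63 = 112798.31
Difference = |118053.03 − 112798.31| = 5254.72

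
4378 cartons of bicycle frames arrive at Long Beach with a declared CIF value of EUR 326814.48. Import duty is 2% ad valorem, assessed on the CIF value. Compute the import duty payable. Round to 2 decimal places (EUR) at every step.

Import duty = 326814.48 × 2% = 6536.29

Import duty: EUR 6536.29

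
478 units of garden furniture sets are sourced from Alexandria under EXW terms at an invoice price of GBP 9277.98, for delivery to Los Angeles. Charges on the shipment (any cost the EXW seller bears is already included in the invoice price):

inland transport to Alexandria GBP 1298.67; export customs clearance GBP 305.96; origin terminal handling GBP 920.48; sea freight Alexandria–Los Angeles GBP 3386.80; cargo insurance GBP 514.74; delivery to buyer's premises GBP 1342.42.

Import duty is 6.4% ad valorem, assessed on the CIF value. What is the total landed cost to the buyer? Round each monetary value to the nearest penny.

Total landed cost: GBP 18052.15

EXW: the seller makes goods available at their premises; the buyer bears all onward costs.
CIF value = EXW price + inland to port + export clearance + origin terminal + freight + insurance = 9277.98 + 1298.67 + 305.96 + 920.48 + 3386.80 + 514.74 = 15704.63
Import duty = 15704.63 × 6.4% = 1005.10
Buyer bears: inland to port 1298.67 + export clearance 305.96 + origin terminal 920.48 + freight 3386.80 + insurance 514.74 + delivery 1342.42 + duty 1005.10 = 8774.17
Landed cost = invoice 9277.98 + 8774.17 = 18052.15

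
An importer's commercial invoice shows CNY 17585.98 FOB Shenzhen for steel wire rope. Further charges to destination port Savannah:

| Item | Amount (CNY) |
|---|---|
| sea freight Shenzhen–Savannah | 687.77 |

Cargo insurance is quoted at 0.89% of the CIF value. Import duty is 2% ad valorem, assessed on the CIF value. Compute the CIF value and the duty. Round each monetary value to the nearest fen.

CIF value: CNY 18437.85; import duty: CNY 368.76

Let C be the CIF value. C = FOB price + freight + 0.89% × C
C − 0.89% × C = 17585.98 + 687.77
0.9911 × C = 18273.75
C = 18273.75 / 0.9911 = 18437.85
Insurance premium = 0.89% × 18437.85 = 164.10
Import duty = 18437.85 × 2% = 368.76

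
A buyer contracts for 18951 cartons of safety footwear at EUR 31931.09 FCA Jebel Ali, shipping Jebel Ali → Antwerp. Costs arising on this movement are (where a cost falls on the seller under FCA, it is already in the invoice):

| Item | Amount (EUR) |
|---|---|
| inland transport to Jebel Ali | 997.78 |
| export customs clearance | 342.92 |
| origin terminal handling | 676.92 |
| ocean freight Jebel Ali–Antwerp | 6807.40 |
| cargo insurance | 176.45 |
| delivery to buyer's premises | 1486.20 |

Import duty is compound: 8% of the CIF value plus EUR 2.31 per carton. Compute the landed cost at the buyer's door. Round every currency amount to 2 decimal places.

Total landed cost: EUR 88022.22

FCA: the seller delivers export-cleared goods to the carrier; the buyer bears costs from that point.
Already in the invoice (seller's account under FCA): inland to port, export clearance — exclude.
CIF value = FCA price + origin terminal + freight + insurance = 31931.09 + 676.92 + 6807.40 + 176.45 = 39591.86
Ad valorem component: 39591.86 × 8% = 3167.35
Specific component: 18951 × 2.31 = 43776.81
Import duty = 3167.35 + 43776.81 = 46944.16
Buyer bears: origin terminal 676.92 + freight 6807.40 + insurance 176.45 + delivery 1486.20 + duty 46944.16 = 56091.13
Landed cost = invoice 31931.09 + 56091.13 = 88022.22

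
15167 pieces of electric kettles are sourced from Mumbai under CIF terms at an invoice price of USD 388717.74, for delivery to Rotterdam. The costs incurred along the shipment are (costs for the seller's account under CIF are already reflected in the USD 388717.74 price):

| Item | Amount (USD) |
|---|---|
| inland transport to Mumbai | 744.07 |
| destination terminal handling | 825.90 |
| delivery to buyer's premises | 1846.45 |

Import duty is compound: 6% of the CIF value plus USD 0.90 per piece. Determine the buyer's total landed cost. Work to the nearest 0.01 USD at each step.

Total landed cost: USD 428363.45

CIF: the seller pays costs through ocean freight and marine insurance to the destination port.
Already in the invoice (seller's account under CIF): inland to port — exclude.
The CIF price already equals the CIF value: 388717.74
Ad valorem component: 388717.74 × 6% = 23323.06
Specific component: 15167 × 0.90 = 13650.30
Import duty = 23323.06 + 13650.30 = 36973.36
Buyer bears: destination terminal 825.90 + delivery 1846.45 + duty 36973.36 = 39645.71
Landed cost = invoice 388717.74 + 39645.71 = 428363.45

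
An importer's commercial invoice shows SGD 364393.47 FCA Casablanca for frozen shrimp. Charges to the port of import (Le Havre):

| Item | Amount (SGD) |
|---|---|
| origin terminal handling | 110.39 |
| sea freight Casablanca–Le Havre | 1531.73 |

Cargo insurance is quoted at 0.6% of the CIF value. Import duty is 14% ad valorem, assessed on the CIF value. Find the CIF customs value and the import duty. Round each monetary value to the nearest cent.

Let C be the CIF value. C = FCA price + pre-shipment costs + freight + 0.6% × C
C − 0.6% × C = 364393.47 + 110.39 + 1531.73
0.994 × C = 366035.59
C = 366035.59 / 0.994 = 368245.06
Insurance premium = 0.6% × 368245.06 = 2209.47
Import duty = 368245.06 × 14% = 51554.31

CIF value: SGD 368245.06; import duty: SGD 51554.31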